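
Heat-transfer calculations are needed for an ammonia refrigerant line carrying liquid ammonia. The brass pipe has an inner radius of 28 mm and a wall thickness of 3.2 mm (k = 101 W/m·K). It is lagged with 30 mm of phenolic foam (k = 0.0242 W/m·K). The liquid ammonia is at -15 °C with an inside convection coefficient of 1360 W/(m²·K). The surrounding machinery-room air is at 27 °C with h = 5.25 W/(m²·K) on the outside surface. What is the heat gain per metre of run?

Cylindrical conduction, so R = ln(r₂/r₁)/(2πkL) per layer, in series:
R_inner film = 1/(h_i·2πr₁L) = 1/(1360×2π×0.028×1) = 0.004179 K/W
R_brass pipe wall = ln(31.2/28)/(2π×101×1) = 1.705×10^-4 K/W
R_phenolic foam = ln(61.2/31.2)/(2π×0.0242×1) = 4.431 K/W
R_outer film = 1/(h_o·2πr_oL) = 1/(5.25×2π×0.0612×1) = 0.4953 K/W
R_total = 4.931 K/W
Q = ΔT/R_total = 42/4.931

q′ ≈ 8.52 W/m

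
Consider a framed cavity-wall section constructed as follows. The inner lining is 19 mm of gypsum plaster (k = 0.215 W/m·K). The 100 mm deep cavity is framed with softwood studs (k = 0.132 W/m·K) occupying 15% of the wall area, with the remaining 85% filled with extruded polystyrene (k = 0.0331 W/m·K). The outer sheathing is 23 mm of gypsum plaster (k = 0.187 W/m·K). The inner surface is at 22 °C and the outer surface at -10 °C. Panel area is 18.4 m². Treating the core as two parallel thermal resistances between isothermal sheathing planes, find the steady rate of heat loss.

Q ≈ 256 W

Sheathing layers in series; stud and cavity paths in parallel between them.
R_inner = 0.019/(0.215×18.4) = 0.004803 K/W
R_stud  = 0.1/(0.132×0.15×18.4) = 0.2745 K/W
R_cav   = 0.1/(0.0331×0.85×18.4) = 0.1932 K/W
1/R_core = 1/R_stud + 1/R_cav → R_core = 0.1134 K/W
R_outer = 0.023/(0.187×18.4) = 0.006684 K/W
R_total = 0.1249 K/W
Q = ΔT/R_total = 32/0.1249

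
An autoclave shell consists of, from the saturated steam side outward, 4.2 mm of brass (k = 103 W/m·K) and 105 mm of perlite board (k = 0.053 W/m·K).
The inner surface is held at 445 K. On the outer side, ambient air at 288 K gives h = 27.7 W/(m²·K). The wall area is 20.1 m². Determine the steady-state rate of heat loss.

Q ≈ 1560 W

Model the wall as resistances in series:
R_brass = L/(kA) = 0.0042/(103×20.1) = 2.029×10^-6 K/W
R_perlite board = L/(kA) = 0.105/(0.053×20.1) = 0.09856 K/W
R_outer film = 1/(h_o·A) = 1/(27.7×20.1) = 0.001796 K/W
R_total = 0.1004 K/W
Q = ΔT / R_total = 157 / 0.1004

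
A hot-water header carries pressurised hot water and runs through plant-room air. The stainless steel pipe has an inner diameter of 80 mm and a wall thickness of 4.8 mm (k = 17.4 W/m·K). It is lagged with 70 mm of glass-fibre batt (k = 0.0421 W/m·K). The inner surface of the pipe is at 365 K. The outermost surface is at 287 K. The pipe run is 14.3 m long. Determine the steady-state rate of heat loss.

Per-layer cylindrical resistances, series-summed:
R_stainless steel pipe wall = ln(44.8/40)/(2π×17.4×14.3) = 7.249×10^-5 K/W
R_glass-fibre batt = ln(114.8/44.8)/(2π×0.0421×14.3) = 0.2488 K/W
R_total = 0.2488 K/W
Q = ΔT/R_total = 78/0.2488

Q ≈ 313 W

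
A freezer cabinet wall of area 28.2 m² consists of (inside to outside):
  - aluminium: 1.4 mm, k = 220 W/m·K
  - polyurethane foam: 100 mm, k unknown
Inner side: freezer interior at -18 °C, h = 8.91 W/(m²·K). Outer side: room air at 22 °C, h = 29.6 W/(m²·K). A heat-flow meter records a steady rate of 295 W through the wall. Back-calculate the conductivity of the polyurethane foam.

k ≈ 0.0272 W/(m·K)

Using the resistance-network approach (series):
R_inner film = 1/(h_i·A) = 1/(8.91×28.2) = 0.00398 K/W
R_aluminium = L/(kA) = 0.0014/(220×28.2) = 2.257×10^-7 K/W
R_outer film = 1/(h_o·A) = 1/(29.6×28.2) = 0.001198 K/W
Sum of known resistances R_other = 0.005178 K/W
Total R = ΔT/Q = 40/295 = 0.1356 K/W
R_polyurethane foam = R_total − R_other = 0.1304 K/W
k = L/(R·A) = 0.1/(0.1304×28.2)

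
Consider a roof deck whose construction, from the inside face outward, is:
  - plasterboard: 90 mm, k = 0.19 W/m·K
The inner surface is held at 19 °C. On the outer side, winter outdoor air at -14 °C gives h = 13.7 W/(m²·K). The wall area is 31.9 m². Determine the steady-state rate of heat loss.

Series thermal resistances:
R_plasterboard = L/(kA) = 0.09/(0.19×31.9) = 0.01485 K/W
R_outer film = 1/(h_o·A) = 1/(13.7×31.9) = 0.002288 K/W
R_total = 0.01714 K/W
Q = ΔT / R_total = 33 / 0.01714

Q ≈ 1930 W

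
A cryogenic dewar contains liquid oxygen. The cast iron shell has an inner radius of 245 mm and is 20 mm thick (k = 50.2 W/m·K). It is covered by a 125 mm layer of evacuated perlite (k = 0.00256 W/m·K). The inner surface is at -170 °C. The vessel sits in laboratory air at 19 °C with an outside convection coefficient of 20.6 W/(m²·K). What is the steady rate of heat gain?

Q ≈ 5.02 W

For a spherical shell R = (1/r₁ − 1/r₂)/(4πk); film R = 1/(h·4πr²). In series:
R_cast iron shell = (1/0.245 − 1/0.265)/(4π×50.2) = 4.883×10^-4 K/W
R_evacuated perlite = (1/0.265 − 1/0.39)/(4π×0.00256) = 37.6 K/W
R_outer film = 1/(h·4πr_o²) = 1/(20.6×4π×0.39²) = 0.0254 K/W
R_total = 37.62 K/W
Q = ΔT/R_total = 189/37.62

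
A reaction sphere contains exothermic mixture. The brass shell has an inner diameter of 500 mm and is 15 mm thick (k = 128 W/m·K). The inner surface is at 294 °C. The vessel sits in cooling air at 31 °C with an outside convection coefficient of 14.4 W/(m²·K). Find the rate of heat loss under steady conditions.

Q ≈ 3340 W

Spherical conduction: R = (1/r_in − 1/r_out)/(4πk) per layer; series-sum.
R_brass shell = (1/0.25 − 1/0.265)/(4π×128) = 1.408×10^-4 K/W
R_outer film = 1/(h·4πr_o²) = 1/(14.4×4π×0.265²) = 0.07869 K/W
R_total = 0.07883 K/W
Q = ΔT/R_total = 263/0.07883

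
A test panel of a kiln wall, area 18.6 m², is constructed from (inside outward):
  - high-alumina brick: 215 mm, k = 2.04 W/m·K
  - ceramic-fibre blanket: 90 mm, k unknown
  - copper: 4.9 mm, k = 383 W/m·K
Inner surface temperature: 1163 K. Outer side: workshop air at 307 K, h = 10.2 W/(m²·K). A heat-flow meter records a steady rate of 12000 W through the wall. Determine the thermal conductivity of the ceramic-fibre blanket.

k ≈ 0.0801 W/(m·K)

Thermal resistances in series:
R_high-alumina brick = L/(kA) = 0.215/(2.04×18.6) = 0.005666 K/W
R_copper = L/(kA) = 0.0049/(383×18.6) = 6.878×10^-7 K/W
R_outer film = 1/(h_o·A) = 1/(10.2×18.6) = 0.005271 K/W
Sum of known resistances R_other = 0.01094 K/W
Total R = ΔT/Q = 856/12000 = 0.07133 K/W
R_ceramic-fibre blanket = R_total − R_other = 0.0604 K/W
k = L/(R·A) = 0.09/(0.0604×18.6)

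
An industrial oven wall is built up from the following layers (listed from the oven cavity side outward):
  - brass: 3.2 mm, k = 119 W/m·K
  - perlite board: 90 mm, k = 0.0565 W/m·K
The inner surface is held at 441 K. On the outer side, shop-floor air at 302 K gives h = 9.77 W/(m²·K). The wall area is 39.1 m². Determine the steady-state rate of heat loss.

Treating each layer as a thermal resistance in series:
R_brass = L/(kA) = 0.0032/(119×39.1) = 6.877×10^-7 K/W
R_perlite board = L/(kA) = 0.09/(0.0565×39.1) = 0.04074 K/W
R_outer film = 1/(h_o·A) = 1/(9.77×39.1) = 0.002618 K/W
R_total = 0.04336 K/W
Q = ΔT / R_total = 139 / 0.04336

Q ≈ 3210 W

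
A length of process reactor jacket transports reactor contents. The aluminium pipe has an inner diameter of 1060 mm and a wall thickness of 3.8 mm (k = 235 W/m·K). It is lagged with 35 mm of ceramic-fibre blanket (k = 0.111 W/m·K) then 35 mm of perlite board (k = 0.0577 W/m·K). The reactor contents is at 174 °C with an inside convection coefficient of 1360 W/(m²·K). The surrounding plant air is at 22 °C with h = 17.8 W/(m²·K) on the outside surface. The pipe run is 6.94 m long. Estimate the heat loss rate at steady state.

Q ≈ 3900 W

Per-layer cylindrical resistances, series-summed:
R_inner film = 1/(h_i·2πr₁L) = 1/(1360×2π×0.53×6.94) = 3.182×10^-5 K/W
R_aluminium pipe wall = ln(533.8/530)/(2π×235×6.94) = 6.972×10^-7 K/W
R_ceramic-fibre blanket = ln(568.8/533.8)/(2π×0.111×6.94) = 0.01312 K/W
R_perlite board = ln(603.8/568.8)/(2π×0.0577×6.94) = 0.02373 K/W
R_outer film = 1/(h_o·2πr_oL) = 1/(17.8×2π×0.6038×6.94) = 0.002134 K/W
R_total = 0.03902 K/W
Q = ΔT/R_total = 152/0.03902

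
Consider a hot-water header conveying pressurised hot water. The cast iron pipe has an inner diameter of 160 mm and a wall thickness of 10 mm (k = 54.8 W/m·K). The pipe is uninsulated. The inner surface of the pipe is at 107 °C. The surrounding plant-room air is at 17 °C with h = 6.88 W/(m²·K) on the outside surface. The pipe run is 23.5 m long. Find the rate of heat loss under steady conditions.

Per-layer cylindrical resistances, series-summed:
R_cast iron pipe wall = ln(90/80)/(2π×54.8×23.5) = 1.456×10^-5 K/W
R_outer film = 1/(h_o·2πr_oL) = 1/(6.88×2π×0.09×23.5) = 0.01094 K/W
R_total = 0.01095 K/W
Q = ΔT/R_total = 90/0.01095

Q ≈ 8220 W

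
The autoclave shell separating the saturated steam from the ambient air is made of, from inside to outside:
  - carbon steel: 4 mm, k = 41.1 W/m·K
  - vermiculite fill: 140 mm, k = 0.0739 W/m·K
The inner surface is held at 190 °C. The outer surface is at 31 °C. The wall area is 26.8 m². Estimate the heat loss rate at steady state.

Treating each layer as a thermal resistance in series:
R_carbon steel = L/(kA) = 0.004/(41.1×26.8) = 3.631×10^-6 K/W
R_vermiculite fill = L/(kA) = 0.14/(0.0739×26.8) = 0.07069 K/W
R_total = 0.07069 K/W
Q = ΔT / R_total = 159 / 0.07069

Q ≈ 2250 W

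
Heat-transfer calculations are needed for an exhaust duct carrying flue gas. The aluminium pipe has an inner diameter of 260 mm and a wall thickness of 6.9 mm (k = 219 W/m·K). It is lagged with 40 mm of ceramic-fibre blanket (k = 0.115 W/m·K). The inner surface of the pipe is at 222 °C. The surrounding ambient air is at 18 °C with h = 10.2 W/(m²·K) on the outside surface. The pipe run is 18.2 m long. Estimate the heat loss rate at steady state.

Cylindrical conduction, so R = ln(r₂/r₁)/(2πkL) per layer, in series:
R_aluminium pipe wall = ln(136.9/130)/(2π×219×18.2) = 2.065×10^-6 K/W
R_ceramic-fibre blanket = ln(176.9/136.9)/(2π×0.115×18.2) = 0.01949 K/W
R_outer film = 1/(h_o·2πr_oL) = 1/(10.2×2π×0.1769×18.2) = 0.004846 K/W
R_total = 0.02434 K/W
Q = ΔT/R_total = 204/0.02434

Q ≈ 8380 W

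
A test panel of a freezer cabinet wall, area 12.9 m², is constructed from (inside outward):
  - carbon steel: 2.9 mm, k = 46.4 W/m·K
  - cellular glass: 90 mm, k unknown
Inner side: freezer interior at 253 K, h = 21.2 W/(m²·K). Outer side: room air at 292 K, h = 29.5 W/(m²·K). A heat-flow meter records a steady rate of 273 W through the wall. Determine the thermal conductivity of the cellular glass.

Model the wall as resistances in series:
R_inner film = 1/(h_i·A) = 1/(21.2×12.9) = 0.003657 K/W
R_carbon steel = L/(kA) = 0.0029/(46.4×12.9) = 4.845×10^-6 K/W
R_outer film = 1/(h_o·A) = 1/(29.5×12.9) = 0.002628 K/W
Sum of known resistances R_other = 0.006289 K/W
Total R = ΔT/Q = 39/273 = 0.1429 K/W
R_cellular glass = R_total − R_other = 0.1366 K/W
k = L/(R·A) = 0.09/(0.1366×12.9)

k ≈ 0.0511 W/(m·K)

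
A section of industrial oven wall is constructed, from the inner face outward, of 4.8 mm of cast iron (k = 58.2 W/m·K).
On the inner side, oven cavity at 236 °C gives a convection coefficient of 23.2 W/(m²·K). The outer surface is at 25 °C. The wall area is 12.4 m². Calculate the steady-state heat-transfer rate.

Q ≈ 60600 W

Using the resistance-network approach (series):
R_inner film = 1/(h_i·A) = 1/(23.2×12.4) = 0.003476 K/W
R_cast iron = L/(kA) = 0.0048/(58.2×12.4) = 6.651×10^-6 K/W
R_total = 0.003483 K/W
Q = ΔT / R_total = 211 / 0.003483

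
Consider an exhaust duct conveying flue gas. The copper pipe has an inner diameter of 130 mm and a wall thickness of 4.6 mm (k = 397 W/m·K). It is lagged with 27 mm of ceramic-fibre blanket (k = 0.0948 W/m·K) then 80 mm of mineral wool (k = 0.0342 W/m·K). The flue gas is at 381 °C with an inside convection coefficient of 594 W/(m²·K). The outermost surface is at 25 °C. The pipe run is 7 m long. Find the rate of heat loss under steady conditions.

Q ≈ 741 W

Per-layer cylindrical resistances, series-summed:
R_inner film = 1/(h_i·2πr₁L) = 1/(594×2π×0.065×7) = 5.889×10^-4 K/W
R_copper pipe wall = ln(69.6/65)/(2π×397×7) = 3.916×10^-6 K/W
R_ceramic-fibre blanket = ln(96.6/69.6)/(2π×0.0948×7) = 0.07862 K/W
R_mineral wool = ln(176.6/96.6)/(2π×0.0342×7) = 0.4011 K/W
R_total = 0.4803 K/W
Q = ΔT/R_total = 356/0.4803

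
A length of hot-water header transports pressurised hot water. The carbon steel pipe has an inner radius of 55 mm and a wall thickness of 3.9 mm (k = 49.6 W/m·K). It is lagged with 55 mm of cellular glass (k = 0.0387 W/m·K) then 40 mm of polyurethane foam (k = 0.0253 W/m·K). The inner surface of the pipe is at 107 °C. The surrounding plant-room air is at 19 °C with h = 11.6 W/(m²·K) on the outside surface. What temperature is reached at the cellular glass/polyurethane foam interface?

Per-layer cylindrical resistances, series-summed:
R_carbon steel pipe wall = ln(58.9/55)/(2π×49.6×1) = 2.198×10^-4 K/W
R_cellular glass = ln(113.9/58.9)/(2π×0.0387×1) = 2.712 K/W
R_polyurethane foam = ln(153.9/113.9)/(2π×0.0253×1) = 1.893 K/W
R_outer film = 1/(h_o·2πr_oL) = 1/(11.6×2π×0.1539×1) = 0.08915 K/W
R_total = 4.695 K/W
Q = ΔT/R_total = 88/4.695
Q = 18.7 W/m
T_interface = T_inner − Q·ΣR(inner→interface) = 107 − 18.7×2.712

T ≈ 56.2 °C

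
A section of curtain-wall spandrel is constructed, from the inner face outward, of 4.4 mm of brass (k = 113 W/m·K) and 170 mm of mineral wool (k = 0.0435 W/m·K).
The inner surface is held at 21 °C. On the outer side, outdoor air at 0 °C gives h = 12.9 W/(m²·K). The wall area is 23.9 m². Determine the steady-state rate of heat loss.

Q ≈ 126 W

Series thermal resistances:
R_brass = L/(kA) = 0.0044/(113×23.9) = 1.629×10^-6 K/W
R_mineral wool = L/(kA) = 0.17/(0.0435×23.9) = 0.1635 K/W
R_outer film = 1/(h_o·A) = 1/(12.9×23.9) = 0.003243 K/W
R_total = 0.1668 K/W
Q = ΔT / R_total = 21 / 0.1668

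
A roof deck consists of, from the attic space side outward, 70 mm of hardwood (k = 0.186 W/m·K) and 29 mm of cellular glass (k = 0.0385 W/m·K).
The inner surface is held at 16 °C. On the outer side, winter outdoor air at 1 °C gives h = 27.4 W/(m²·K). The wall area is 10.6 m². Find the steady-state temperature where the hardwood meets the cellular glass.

T ≈ 11.2 °C

Model the wall as resistances in series:
R_hardwood = L/(kA) = 0.07/(0.186×10.6) = 0.0355 K/W
R_cellular glass = L/(kA) = 0.029/(0.0385×10.6) = 0.07106 K/W
R_outer film = 1/(h_o·A) = 1/(27.4×10.6) = 0.003443 K/W
R_total = 0.11 K/W;  Q = ΔT/R_total = 15/0.11 = 136.4 W
T_interface = T_inner − Q·ΣR(inner→interface) = 16 − 136×0.0355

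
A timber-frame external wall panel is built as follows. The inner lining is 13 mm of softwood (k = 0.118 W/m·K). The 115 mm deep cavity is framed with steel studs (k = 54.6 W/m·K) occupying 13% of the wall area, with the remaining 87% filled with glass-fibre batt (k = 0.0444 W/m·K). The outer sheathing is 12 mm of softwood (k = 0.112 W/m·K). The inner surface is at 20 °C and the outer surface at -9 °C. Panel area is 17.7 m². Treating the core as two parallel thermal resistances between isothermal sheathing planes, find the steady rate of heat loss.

Sheathing layers in series; stud and cavity paths in parallel between them.
R_inner = 0.013/(0.118×17.7) = 0.006224 K/W
R_stud  = 0.115/(54.6×0.13×17.7) = 9.154×10^-4 K/W
R_cav   = 0.115/(0.0444×0.87×17.7) = 0.1682 K/W
1/R_core = 1/R_stud + 1/R_cav → R_core = 9.104×10^-4 K/W
R_outer = 0.012/(0.112×17.7) = 0.006053 K/W
R_total = 0.01319 K/W
Q = ΔT/R_total = 29/0.01319

Q ≈ 2200 W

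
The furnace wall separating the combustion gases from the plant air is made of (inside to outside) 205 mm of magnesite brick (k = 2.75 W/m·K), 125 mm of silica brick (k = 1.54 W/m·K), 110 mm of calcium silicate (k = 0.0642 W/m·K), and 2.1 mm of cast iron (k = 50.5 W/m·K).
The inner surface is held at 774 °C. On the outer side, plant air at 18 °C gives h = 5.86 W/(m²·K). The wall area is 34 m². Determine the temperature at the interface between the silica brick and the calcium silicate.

Treating each layer as a thermal resistance in series:
R_magnesite brick = L/(kA) = 0.205/(2.75×34) = 0.002193 K/W
R_silica brick = L/(kA) = 0.125/(1.54×34) = 0.002387 K/W
R_calcium silicate = L/(kA) = 0.11/(0.0642×34) = 0.05039 K/W
R_cast iron = L/(kA) = 0.0021/(50.5×34) = 1.223×10^-6 K/W
R_outer film = 1/(h_o·A) = 1/(5.86×34) = 0.005019 K/W
R_total = 0.05999 K/W;  Q = ΔT/R_total = 756/0.05999 = 12600 W
T_interface = T_inner − Q·ΣR(inner→interface) = 774 − 12600×0.00458

T ≈ 716 °C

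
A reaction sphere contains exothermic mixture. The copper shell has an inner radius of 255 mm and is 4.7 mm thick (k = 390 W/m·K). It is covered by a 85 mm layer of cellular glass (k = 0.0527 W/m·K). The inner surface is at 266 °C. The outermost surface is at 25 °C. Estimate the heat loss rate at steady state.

Q ≈ 168 W

Radial (spherical) resistances in series:
R_copper shell = (1/0.255 − 1/0.2597)/(4π×390) = 1.448×10^-5 K/W
R_cellular glass = (1/0.2597 − 1/0.3447)/(4π×0.0527) = 1.434 K/W
R_total = 1.434 K/W
Q = ΔT/R_total = 241/1.434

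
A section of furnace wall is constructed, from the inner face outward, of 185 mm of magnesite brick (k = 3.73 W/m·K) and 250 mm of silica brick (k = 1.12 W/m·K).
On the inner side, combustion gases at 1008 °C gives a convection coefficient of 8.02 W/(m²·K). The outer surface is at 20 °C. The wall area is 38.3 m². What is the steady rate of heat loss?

Model the wall as resistances in series:
R_inner film = 1/(h_i·A) = 1/(8.02×38.3) = 0.003256 K/W
R_magnesite brick = L/(kA) = 0.185/(3.73×38.3) = 0.001295 K/W
R_silica brick = L/(kA) = 0.25/(1.12×38.3) = 0.005828 K/W
R_total = 0.01038 K/W
Q = ΔT / R_total = 988 / 0.01038

Q ≈ 95200 W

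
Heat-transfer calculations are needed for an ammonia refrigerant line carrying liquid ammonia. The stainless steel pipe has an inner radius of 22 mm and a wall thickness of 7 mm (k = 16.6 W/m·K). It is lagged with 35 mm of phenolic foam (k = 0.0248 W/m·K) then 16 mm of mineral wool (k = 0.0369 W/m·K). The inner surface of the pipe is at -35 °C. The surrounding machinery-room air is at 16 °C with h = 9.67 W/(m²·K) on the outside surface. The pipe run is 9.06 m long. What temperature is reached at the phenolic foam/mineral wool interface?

Cylindrical conduction, so R = ln(r₂/r₁)/(2πkL) per layer, in series:
R_stainless steel pipe wall = ln(29/22)/(2π×16.6×9.06) = 2.923×10^-4 K/W
R_phenolic foam = ln(64/29)/(2π×0.0248×9.06) = 0.5607 K/W
R_mineral wool = ln(80/64)/(2π×0.0369×9.06) = 0.1062 K/W
R_outer film = 1/(h_o·2πr_oL) = 1/(9.67×2π×0.08×9.06) = 0.02271 K/W
R_total = 0.6899 K/W
Q = ΔT/R_total = 51/0.6899
Q = 73.9 W
T_interface = T_inner + Q·ΣR(inner→interface) = -35 + 73.9×0.561

T ≈ 6.47 °C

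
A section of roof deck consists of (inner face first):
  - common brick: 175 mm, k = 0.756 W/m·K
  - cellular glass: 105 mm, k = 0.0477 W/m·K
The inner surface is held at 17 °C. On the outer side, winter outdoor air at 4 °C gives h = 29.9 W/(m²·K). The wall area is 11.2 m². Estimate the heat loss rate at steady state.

Series thermal resistances:
R_common brick = L/(kA) = 0.175/(0.756×11.2) = 0.02067 K/W
R_cellular glass = L/(kA) = 0.105/(0.0477×11.2) = 0.1965 K/W
R_outer film = 1/(h_o·A) = 1/(29.9×11.2) = 0.002986 K/W
R_total = 0.2202 K/W
Q = ΔT / R_total = 13 / 0.2202

Q ≈ 59 W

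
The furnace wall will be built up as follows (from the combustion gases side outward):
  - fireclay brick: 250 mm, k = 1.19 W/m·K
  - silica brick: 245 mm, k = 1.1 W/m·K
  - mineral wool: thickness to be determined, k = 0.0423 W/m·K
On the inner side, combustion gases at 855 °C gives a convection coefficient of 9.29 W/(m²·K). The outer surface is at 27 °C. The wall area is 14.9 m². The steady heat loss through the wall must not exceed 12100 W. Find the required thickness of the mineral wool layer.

L ≈ 20.3 mm

Treating each layer as a thermal resistance in series:
R_inner film = 1/(h_i·A) = 1/(9.29×14.9) = 0.007224 K/W
R_fireclay brick = L/(kA) = 0.25/(1.19×14.9) = 0.0141 K/W
R_silica brick = L/(kA) = 0.245/(1.1×14.9) = 0.01495 K/W
Sum of the known resistances R_other = 0.03627 K/W
Required total resistance R_tot = ΔT/Q_allow = 828/12100 = 0.06843 K/W
R_mineral wool = R_tot − R_other = 0.03216 K/W
L = R·k·A = 0.03216×0.0423×14.9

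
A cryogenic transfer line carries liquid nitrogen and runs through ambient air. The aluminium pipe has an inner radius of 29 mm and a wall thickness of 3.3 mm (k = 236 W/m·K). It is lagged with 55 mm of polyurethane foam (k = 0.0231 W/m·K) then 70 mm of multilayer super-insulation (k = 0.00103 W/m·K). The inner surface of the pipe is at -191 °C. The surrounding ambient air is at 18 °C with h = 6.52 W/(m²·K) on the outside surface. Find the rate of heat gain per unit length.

q′ ≈ 2.13 W/m

For a radial system each layer contributes R = ln(r_out/r_in)/(2πkL); films add R = 1/(hA).
R_aluminium pipe wall = ln(32.3/29)/(2π×236×1) = 7.268×10^-5 K/W
R_polyurethane foam = ln(87.3/32.3)/(2π×0.0231×1) = 6.85 K/W
R_multilayer super-insulation = ln(157.3/87.3)/(2π×0.00103×1) = 90.98 K/W
R_outer film = 1/(h_o·2πr_oL) = 1/(6.52×2π×0.1573×1) = 0.1552 K/W
R_total = 97.99 K/W
Q = ΔT/R_total = 209/97.99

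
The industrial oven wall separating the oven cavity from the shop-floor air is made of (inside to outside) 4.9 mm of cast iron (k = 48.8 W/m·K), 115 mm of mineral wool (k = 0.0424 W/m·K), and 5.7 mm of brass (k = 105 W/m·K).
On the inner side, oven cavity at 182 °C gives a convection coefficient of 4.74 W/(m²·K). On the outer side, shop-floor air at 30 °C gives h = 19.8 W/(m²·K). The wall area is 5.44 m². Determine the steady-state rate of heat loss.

Thermal resistances in series:
R_inner film = 1/(h_i·A) = 1/(4.74×5.44) = 0.03878 K/W
R_cast iron = L/(kA) = 0.0049/(48.8×5.44) = 1.846×10^-5 K/W
R_mineral wool = L/(kA) = 0.115/(0.0424×5.44) = 0.4986 K/W
R_brass = L/(kA) = 0.0057/(105×5.44) = 9.979×10^-6 K/W
R_outer film = 1/(h_o·A) = 1/(19.8×5.44) = 0.009284 K/W
R_total = 0.5467 K/W
Q = ΔT / R_total = 152 / 0.5467

Q ≈ 278 W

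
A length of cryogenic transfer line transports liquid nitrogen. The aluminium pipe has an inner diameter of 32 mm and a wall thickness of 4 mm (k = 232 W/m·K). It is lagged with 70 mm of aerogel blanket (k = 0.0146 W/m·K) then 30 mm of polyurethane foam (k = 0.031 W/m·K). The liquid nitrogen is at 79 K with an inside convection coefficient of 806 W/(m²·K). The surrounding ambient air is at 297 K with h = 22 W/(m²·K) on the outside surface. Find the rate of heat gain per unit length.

Radial resistances (cylindrical: R_cond = ln(r_o/r_i)/(2πkL), R_conv = 1/(h·2πrL)):
R_inner film = 1/(h_i·2πr₁L) = 1/(806×2π×0.016×1) = 0.01234 K/W
R_aluminium pipe wall = ln(20/16)/(2π×232×1) = 1.531×10^-4 K/W
R_aerogel blanket = ln(90/20)/(2π×0.0146×1) = 16.4 K/W
R_polyurethane foam = ln(120/90)/(2π×0.031×1) = 1.477 K/W
R_outer film = 1/(h_o·2πr_oL) = 1/(22×2π×0.12×1) = 0.06029 K/W
R_total = 17.95 K/W
Q = ΔT/R_total = 218/17.95

q′ ≈ 12.1 W/m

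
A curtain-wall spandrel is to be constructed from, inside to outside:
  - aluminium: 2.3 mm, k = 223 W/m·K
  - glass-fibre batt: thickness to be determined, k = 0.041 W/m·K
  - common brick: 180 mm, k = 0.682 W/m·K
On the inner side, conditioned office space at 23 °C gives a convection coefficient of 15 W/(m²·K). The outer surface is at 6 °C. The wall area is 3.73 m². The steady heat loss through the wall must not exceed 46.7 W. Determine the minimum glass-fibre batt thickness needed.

L ≈ 42.1 mm

Thermal resistances in series:
R_inner film = 1/(h_i·A) = 1/(15×3.73) = 0.01787 K/W
R_aluminium = L/(kA) = 0.0023/(223×3.73) = 2.765×10^-6 K/W
R_common brick = L/(kA) = 0.18/(0.682×3.73) = 0.07076 K/W
Sum of the known resistances R_other = 0.08863 K/W
Required total resistance R_tot = ΔT/Q_allow = 17/46.7 = 0.364 K/W
R_glass-fibre batt = R_tot − R_other = 0.2754 K/W
L = R·k·A = 0.2754×0.041×3.73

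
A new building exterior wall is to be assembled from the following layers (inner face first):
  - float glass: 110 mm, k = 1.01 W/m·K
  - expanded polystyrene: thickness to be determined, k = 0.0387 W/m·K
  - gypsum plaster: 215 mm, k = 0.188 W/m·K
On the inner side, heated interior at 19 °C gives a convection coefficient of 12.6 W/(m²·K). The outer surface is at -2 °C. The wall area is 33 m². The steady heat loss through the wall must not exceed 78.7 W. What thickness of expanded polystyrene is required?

L ≈ 289 mm

Model the wall as resistances in series:
R_inner film = 1/(h_i·A) = 1/(12.6×33) = 0.002405 K/W
R_float glass = L/(kA) = 0.11/(1.01×33) = 0.0033 K/W
R_gypsum plaster = L/(kA) = 0.215/(0.188×33) = 0.03466 K/W
Sum of the known resistances R_other = 0.04036 K/W
Required total resistance R_tot = ΔT/Q_allow = 21/78.7 = 0.2668 K/W
R_expanded polystyrene = R_tot − R_other = 0.2265 K/W
L = R·k·A = 0.2265×0.0387×33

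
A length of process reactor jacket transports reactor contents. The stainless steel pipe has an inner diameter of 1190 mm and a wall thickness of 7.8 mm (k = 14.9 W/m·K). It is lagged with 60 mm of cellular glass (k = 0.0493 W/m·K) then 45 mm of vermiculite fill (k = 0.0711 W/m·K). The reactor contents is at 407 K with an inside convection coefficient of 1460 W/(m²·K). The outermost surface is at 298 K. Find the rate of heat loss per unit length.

q′ ≈ 240 W/m

Treating each annulus and film as a series resistance:
R_inner film = 1/(h_i·2πr₁L) = 1/(1460×2π×0.595×1) = 1.832×10^-4 K/W
R_stainless steel pipe wall = ln(602.8/595)/(2π×14.9×1) = 1.391×10^-4 K/W
R_cellular glass = ln(662.8/602.8)/(2π×0.0493×1) = 0.3063 K/W
R_vermiculite fill = ln(707.8/662.8)/(2π×0.0711×1) = 0.147 K/W
R_total = 0.4537 K/W
Q = ΔT/R_total = 109/0.4537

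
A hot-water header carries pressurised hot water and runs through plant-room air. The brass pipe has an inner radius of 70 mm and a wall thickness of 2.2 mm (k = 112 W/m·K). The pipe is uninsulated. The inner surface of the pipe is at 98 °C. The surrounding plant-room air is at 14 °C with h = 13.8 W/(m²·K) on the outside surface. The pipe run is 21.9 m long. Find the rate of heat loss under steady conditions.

Q ≈ 11500 W

For a radial system each layer contributes R = ln(r_out/r_in)/(2πkL); films add R = 1/(hA).
R_brass pipe wall = ln(72.2/70)/(2π×112×21.9) = 2.008×10^-6 K/W
R_outer film = 1/(h_o·2πr_oL) = 1/(13.8×2π×0.0722×21.9) = 0.007294 K/W
R_total = 0.007296 K/W
Q = ΔT/R_total = 84/0.007296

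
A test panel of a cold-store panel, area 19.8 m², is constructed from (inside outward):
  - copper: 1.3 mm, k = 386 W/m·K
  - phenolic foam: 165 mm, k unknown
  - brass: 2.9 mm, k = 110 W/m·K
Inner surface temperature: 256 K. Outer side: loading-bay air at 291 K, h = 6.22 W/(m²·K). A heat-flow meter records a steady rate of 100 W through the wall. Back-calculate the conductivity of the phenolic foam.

Series thermal resistances:
R_copper = L/(kA) = 0.0013/(386×19.8) = 1.701×10^-7 K/W
R_brass = L/(kA) = 0.0029/(110×19.8) = 1.331×10^-6 K/W
R_outer film = 1/(h_o·A) = 1/(6.22×19.8) = 0.00812 K/W
Sum of known resistances R_other = 0.008121 K/W
Total R = ΔT/Q = 35/100 = 0.35 K/W
R_phenolic foam = R_total − R_other = 0.3419 K/W
k = L/(R·A) = 0.165/(0.3419×19.8)

k ≈ 0.0244 W/(m·K)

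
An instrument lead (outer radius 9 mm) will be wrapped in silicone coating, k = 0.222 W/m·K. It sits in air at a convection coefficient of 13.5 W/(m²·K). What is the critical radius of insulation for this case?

For a cylinder r_cr = k/h = 0.222/13.5
r_cr = 16.4 mm; since the bare radius (9 mm) is below r_cr, adding a thin layer of insulation will *increase* heat loss.

r_cr ≈ 16.4 mm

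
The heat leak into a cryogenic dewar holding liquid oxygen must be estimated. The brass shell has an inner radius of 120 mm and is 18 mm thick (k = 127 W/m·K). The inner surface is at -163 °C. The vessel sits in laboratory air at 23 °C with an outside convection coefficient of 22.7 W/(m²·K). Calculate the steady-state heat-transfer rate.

Spherical conduction: R = (1/r_in − 1/r_out)/(4πk) per layer; series-sum.
R_brass shell = (1/0.12 − 1/0.138)/(4π×127) = 6.811×10^-4 K/W
R_outer film = 1/(h·4πr_o²) = 1/(22.7×4π×0.138²) = 0.1841 K/W
R_total = 0.1848 K/W
Q = ΔT/R_total = 186/0.1848

Q ≈ 1010 W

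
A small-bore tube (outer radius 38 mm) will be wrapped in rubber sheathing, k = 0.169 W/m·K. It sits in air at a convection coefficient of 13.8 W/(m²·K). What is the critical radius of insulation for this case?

r_cr ≈ 12.2 mm

For a cylinder r_cr = k/h = 0.169/13.8
r_cr = 12.2 mm; since the bare radius (38 mm) is above r_cr, any added insulation will reduce heat loss.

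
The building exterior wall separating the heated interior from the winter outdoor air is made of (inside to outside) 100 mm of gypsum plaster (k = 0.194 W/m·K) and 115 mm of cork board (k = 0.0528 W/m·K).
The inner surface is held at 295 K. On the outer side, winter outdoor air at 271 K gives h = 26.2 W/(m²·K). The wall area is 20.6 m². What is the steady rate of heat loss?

Q ≈ 181 W

Thermal resistances in series:
R_gypsum plaster = L/(kA) = 0.1/(0.194×20.6) = 0.02502 K/W
R_cork board = L/(kA) = 0.115/(0.0528×20.6) = 0.1057 K/W
R_outer film = 1/(h_o·A) = 1/(26.2×20.6) = 0.001853 K/W
R_total = 0.1326 K/W
Q = ΔT / R_total = 24 / 0.1326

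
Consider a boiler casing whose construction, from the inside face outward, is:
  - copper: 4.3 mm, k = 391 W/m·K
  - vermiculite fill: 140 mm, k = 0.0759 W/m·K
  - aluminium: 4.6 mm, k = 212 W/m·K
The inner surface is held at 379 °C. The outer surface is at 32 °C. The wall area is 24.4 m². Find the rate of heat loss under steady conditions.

Treating each layer as a thermal resistance in series:
R_copper = L/(kA) = 0.0043/(391×24.4) = 4.507×10^-7 K/W
R_vermiculite fill = L/(kA) = 0.14/(0.0759×24.4) = 0.0756 K/W
R_aluminium = L/(kA) = 0.0046/(212×24.4) = 8.893×10^-7 K/W
R_total = 0.0756 K/W
Q = ΔT / R_total = 347 / 0.0756

Q ≈ 4590 W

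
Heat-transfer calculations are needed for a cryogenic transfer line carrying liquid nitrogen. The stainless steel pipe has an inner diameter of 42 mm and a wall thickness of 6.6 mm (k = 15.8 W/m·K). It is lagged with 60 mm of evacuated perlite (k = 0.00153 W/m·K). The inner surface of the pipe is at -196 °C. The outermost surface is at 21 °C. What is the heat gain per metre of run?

q′ ≈ 1.81 W/m

Per-layer cylindrical resistances, series-summed:
R_stainless steel pipe wall = ln(27.6/21)/(2π×15.8×1) = 0.002753 K/W
R_evacuated perlite = ln(87.6/27.6)/(2π×0.00153×1) = 120.1 K/W
R_total = 120.1 K/W
Q = ΔT/R_total = 217/120.1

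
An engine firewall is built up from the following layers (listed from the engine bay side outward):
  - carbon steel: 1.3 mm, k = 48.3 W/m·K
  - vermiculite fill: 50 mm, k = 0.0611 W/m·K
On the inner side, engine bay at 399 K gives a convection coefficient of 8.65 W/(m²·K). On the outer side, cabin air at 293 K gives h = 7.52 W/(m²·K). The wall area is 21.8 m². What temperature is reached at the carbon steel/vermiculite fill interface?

T ≈ 388 K

Thermal resistances in series:
R_inner film = 1/(h_i·A) = 1/(8.65×21.8) = 0.005303 K/W
R_carbon steel = L/(kA) = 0.0013/(48.3×21.8) = 1.235×10^-6 K/W
R_vermiculite fill = L/(kA) = 0.05/(0.0611×21.8) = 0.03754 K/W
R_outer film = 1/(h_o·A) = 1/(7.52×21.8) = 0.0061 K/W
R_total = 0.04894 K/W;  Q = ΔT/R_total = 106/0.04894 = 2166 W
T_interface = T_inner − Q·ΣR(inner→interface) = 399 − 2170×0.005304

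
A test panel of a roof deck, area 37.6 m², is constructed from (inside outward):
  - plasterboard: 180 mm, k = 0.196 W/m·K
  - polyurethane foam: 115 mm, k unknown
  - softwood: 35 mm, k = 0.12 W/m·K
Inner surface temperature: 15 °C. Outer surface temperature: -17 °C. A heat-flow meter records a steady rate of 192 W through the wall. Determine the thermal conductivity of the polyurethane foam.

Using the resistance-network approach (series):
R_plasterboard = L/(kA) = 0.18/(0.196×37.6) = 0.02442 K/W
R_softwood = L/(kA) = 0.035/(0.12×37.6) = 0.007757 K/W
Sum of known resistances R_other = 0.03218 K/W
Total R = ΔT/Q = 32/192 = 0.1667 K/W
R_polyurethane foam = R_total − R_other = 0.1345 K/W
k = L/(R·A) = 0.115/(0.1345×37.6)

k ≈ 0.0227 W/(m·K)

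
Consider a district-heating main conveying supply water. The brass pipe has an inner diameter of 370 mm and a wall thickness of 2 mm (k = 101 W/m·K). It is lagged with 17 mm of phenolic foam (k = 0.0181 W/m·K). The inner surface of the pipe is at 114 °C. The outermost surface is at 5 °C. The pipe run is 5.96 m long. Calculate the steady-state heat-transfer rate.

Q ≈ 849 W

Cylindrical conduction, so R = ln(r₂/r₁)/(2πkL) per layer, in series:
R_brass pipe wall = ln(187/185)/(2π×101×5.96) = 2.843×10^-6 K/W
R_phenolic foam = ln(204/187)/(2π×0.0181×5.96) = 0.1284 K/W
R_total = 0.1284 K/W
Q = ΔT/R_total = 109/0.1284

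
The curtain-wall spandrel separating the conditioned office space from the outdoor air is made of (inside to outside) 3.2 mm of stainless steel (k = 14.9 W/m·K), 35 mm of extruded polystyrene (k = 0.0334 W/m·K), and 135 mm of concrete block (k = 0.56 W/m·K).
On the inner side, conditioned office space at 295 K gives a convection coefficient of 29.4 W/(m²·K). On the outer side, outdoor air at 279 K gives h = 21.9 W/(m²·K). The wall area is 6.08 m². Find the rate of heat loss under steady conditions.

Q ≈ 71.1 W

Model the wall as resistances in series:
R_inner film = 1/(h_i·A) = 1/(29.4×6.08) = 0.005594 K/W
R_stainless steel = L/(kA) = 0.0032/(14.9×6.08) = 3.532×10^-5 K/W
R_extruded polystyrene = L/(kA) = 0.035/(0.0334×6.08) = 0.1724 K/W
R_concrete block = L/(kA) = 0.135/(0.56×6.08) = 0.03965 K/W
R_outer film = 1/(h_o·A) = 1/(21.9×6.08) = 0.00751 K/W
R_total = 0.2251 K/W
Q = ΔT / R_total = 16 / 0.2251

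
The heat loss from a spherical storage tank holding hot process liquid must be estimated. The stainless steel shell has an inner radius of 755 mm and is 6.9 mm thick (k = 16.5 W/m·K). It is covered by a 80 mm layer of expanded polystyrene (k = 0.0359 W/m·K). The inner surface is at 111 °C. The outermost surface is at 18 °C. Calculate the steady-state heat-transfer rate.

Q ≈ 336 W

Spherical conduction: R = (1/r_in − 1/r_out)/(4πk) per layer; series-sum.
R_stainless steel shell = (1/0.755 − 1/0.7619)/(4π×16.5) = 5.785×10^-5 K/W
R_expanded polystyrene = (1/0.7619 − 1/0.8419)/(4π×0.0359) = 0.2765 K/W
R_total = 0.2765 K/W
Q = ΔT/R_total = 93/0.2765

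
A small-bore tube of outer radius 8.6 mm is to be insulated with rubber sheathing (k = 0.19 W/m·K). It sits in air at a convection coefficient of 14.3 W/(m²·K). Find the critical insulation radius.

r_cr ≈ 13.3 mm

For a cylinder r_cr = k/h = 0.19/14.3
r_cr = 13.3 mm; since the bare radius (8.6 mm) is below r_cr, adding a thin layer of insulation will *increase* heat loss.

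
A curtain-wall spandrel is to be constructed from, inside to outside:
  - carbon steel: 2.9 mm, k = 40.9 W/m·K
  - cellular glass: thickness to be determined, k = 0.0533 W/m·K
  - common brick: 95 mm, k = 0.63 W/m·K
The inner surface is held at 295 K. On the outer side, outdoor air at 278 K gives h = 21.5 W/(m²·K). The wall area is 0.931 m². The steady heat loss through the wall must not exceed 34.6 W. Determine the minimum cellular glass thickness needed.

Model the wall as resistances in series:
R_carbon steel = L/(kA) = 0.0029/(40.9×0.931) = 7.616×10^-5 K/W
R_common brick = L/(kA) = 0.095/(0.63×0.931) = 0.162 K/W
R_outer film = 1/(h_o·A) = 1/(21.5×0.931) = 0.04996 K/W
Sum of the known resistances R_other = 0.212 K/W
Required total resistance R_tot = ΔT/Q_allow = 17/34.6 = 0.4913 K/W
R_cellular glass = R_tot − R_other = 0.2793 K/W
L = R·k·A = 0.2793×0.0533×0.931

L ≈ 13.9 mm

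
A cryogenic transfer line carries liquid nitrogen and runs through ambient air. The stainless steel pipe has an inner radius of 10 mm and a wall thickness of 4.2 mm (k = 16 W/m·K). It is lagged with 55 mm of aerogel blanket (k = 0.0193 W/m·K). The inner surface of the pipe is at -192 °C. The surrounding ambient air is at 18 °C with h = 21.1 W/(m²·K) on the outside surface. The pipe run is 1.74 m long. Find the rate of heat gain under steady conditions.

Q ≈ 27.7 W

Treating each annulus and film as a series resistance:
R_stainless steel pipe wall = ln(14.2/10)/(2π×16×1.74) = 0.002005 K/W
R_aerogel blanket = ln(69.2/14.2)/(2π×0.0193×1.74) = 7.506 K/W
R_outer film = 1/(h_o·2πr_oL) = 1/(21.1×2π×0.0692×1.74) = 0.06264 K/W
R_total = 7.571 K/W
Q = ΔT/R_total = 210/7.571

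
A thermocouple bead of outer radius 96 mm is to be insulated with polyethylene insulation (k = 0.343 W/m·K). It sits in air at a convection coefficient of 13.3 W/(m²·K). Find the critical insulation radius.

r_cr ≈ 51.6 mm

For a sphere r_cr = 2k/h = 2×0.343/13.3
r_cr = 51.6 mm; since the bare radius (96 mm) is above r_cr, any added insulation will reduce heat loss.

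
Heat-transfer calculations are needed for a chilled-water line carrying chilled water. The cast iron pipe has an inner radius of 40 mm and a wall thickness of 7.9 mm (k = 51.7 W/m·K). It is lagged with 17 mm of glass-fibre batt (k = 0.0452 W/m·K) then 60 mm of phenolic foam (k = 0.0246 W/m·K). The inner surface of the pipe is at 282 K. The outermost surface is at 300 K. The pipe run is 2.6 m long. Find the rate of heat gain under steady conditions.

Q ≈ 8.82 W

For a radial system each layer contributes R = ln(r_out/r_in)/(2πkL); films add R = 1/(hA).
R_cast iron pipe wall = ln(47.9/40)/(2π×51.7×2.6) = 2.134×10^-4 K/W
R_glass-fibre batt = ln(64.9/47.9)/(2π×0.0452×2.6) = 0.4113 K/W
R_phenolic foam = ln(124.9/64.9)/(2π×0.0246×2.6) = 1.629 K/W
R_total = 2.041 K/W
Q = ΔT/R_total = 18/2.041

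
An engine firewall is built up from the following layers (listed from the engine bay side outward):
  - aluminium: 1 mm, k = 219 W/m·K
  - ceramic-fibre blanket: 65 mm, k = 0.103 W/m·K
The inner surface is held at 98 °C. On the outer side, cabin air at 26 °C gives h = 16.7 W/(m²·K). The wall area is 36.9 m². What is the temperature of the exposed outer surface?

T ≈ 32.2 °C

Treating each layer as a thermal resistance in series:
R_aluminium = L/(kA) = 0.001/(219×36.9) = 1.237×10^-7 K/W
R_ceramic-fibre blanket = L/(kA) = 0.065/(0.103×36.9) = 0.0171 K/W
R_outer film = 1/(h_o·A) = 1/(16.7×36.9) = 0.001623 K/W
R_total = 0.01873 K/W;  Q = ΔT/R_total = 72/0.01873 = 3845 W
T_interface = T_inner − Q·ΣR(inner→interface) = 98 − 3850×0.0171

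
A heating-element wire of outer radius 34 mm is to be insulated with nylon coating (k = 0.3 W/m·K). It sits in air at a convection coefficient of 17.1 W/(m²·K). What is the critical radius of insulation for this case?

For a cylinder r_cr = k/h = 0.3/17.1
r_cr = 17.5 mm; since the bare radius (34 mm) is above r_cr, any added insulation will reduce heat loss.

r_cr ≈ 17.5 mm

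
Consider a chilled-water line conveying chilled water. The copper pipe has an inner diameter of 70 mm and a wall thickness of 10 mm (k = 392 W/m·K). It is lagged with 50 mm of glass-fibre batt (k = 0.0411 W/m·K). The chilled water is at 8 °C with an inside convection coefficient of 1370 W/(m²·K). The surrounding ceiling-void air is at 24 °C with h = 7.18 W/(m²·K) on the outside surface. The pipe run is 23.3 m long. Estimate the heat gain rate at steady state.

Q ≈ 119 W

Cylindrical conduction, so R = ln(r₂/r₁)/(2πkL) per layer, in series:
R_inner film = 1/(h_i·2πr₁L) = 1/(1370×2π×0.035×23.3) = 1.425×10^-4 K/W
R_copper pipe wall = ln(45/35)/(2π×392×23.3) = 4.379×10^-6 K/W
R_glass-fibre batt = ln(95/45)/(2π×0.0411×23.3) = 0.1242 K/W
R_outer film = 1/(h_o·2πr_oL) = 1/(7.18×2π×0.095×23.3) = 0.01001 K/W
R_total = 0.1343 K/W
Q = ΔT/R_total = 16/0.1343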